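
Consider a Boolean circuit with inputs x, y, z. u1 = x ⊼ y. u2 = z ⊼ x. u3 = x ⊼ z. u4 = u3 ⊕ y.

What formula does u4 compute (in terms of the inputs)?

u3 = x ⊼ z
u4 = u3 ⊕ y = (x ⊼ z) ⊕ y

(x ⊼ z) ⊕ y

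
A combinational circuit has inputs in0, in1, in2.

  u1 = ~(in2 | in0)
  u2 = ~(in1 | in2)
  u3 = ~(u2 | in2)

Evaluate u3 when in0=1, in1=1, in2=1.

u2 = ~(1 | 1) = 0
u3 = ~(0 | 1) = 0

0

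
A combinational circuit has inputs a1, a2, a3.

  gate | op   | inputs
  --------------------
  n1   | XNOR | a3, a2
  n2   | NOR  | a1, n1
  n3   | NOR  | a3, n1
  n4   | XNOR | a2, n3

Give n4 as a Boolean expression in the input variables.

a2 XNOR (a3 NOR (a3 XNOR a2))

n1 = a3 XNOR a2
n3 = a3 NOR n1 = a3 NOR (a3 XNOR a2)
n4 = a2 XNOR n3 = a2 XNOR (a3 NOR (a3 XNOR a2))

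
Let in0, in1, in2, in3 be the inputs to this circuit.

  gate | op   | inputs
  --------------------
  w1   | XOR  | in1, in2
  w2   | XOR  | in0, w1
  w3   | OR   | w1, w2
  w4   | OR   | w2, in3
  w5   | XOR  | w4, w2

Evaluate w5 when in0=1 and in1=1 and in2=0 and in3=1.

w1 = 1 XOR 0 = 1
w2 = 1 XOR 1 = 0
w4 = 0 OR 1 = 1
w5 = 1 XOR 0 = 1

1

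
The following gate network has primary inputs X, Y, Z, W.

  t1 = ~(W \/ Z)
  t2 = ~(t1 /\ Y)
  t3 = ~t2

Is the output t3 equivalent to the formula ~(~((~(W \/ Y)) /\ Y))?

t1 = ~(W \/ Z)
t2 = ~(t1 /\ Y) = ~((~(W \/ Z)) /\ Y)
t3 = ~t2 = ~(~((~(W \/ Z)) /\ Y))
At X=0, Y=1, Z=0, W=0: circuit gives 1, formula gives 0.

No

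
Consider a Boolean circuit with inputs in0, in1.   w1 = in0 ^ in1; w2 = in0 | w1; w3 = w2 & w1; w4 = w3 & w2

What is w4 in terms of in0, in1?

((in0 | (in0 ^ in1)) & (in0 ^ in1)) & (in0 | (in0 ^ in1))

w1 = in0 ^ in1
w2 = in0 | w1 = in0 | (in0 ^ in1)
w3 = w2 & w1 = (in0 | (in0 ^ in1)) & (in0 ^ in1)
w4 = w3 & w2 = ((in0 | (in0 ^ in1)) & (in0 ^ in1)) & (in0 | (in0 ^ in1))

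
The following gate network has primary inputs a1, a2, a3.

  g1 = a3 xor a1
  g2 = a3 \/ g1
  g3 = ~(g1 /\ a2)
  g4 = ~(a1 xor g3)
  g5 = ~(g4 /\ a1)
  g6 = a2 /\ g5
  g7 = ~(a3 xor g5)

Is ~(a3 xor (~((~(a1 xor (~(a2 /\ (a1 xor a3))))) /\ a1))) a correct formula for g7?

g1 = a3 xor a1
g3 = ~(g1 /\ a2) = ~((a3 xor a1) /\ a2)
g4 = ~(a1 xor g3) = ~(a1 xor (~((a3 xor a1) /\ a2)))
g5 = ~(g4 /\ a1) = ~((~(a1 xor (~((a3 xor a1) /\ a2)))) /\ a1)
g7 = ~(a3 xor g5) = ~(a3 xor (~((~(a1 xor (~((a3 xor a1) /\ a2)))) /\ a1)))
At a1=0, a2=0, a3=0: circuit gives 0, formula gives 0.
At a1=0, a2=0, a3=1: circuit gives 1, formula gives 1.
Agrees on all 8 inputs.

Yes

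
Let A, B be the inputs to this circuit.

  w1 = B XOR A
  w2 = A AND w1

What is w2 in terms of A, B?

w1 = B XOR A
w2 = A AND w1 = A AND (B XOR A)

A AND (B XOR A)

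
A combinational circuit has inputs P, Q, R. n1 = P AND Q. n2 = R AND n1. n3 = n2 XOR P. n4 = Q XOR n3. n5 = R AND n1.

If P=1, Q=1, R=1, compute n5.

1

n1 = 1 AND 1 = 1
n5 = 1 AND 1 = 1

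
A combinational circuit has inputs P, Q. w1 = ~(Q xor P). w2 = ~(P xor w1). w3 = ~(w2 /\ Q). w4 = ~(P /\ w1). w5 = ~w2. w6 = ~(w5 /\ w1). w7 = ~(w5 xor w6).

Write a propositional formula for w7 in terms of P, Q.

w1 = ~(Q xor P)
w2 = ~(P xor w1) = ~(P xor (~(Q xor P)))
w5 = ~w2 = ~(~(P xor (~(Q xor P))))
w6 = ~(w5 /\ w1) = ~(~(~(P xor (~(Q xor P)))) /\ (~(Q xor P)))
w7 = ~(w5 xor w6) = ~(~(~(P xor (~(Q xor P)))) xor (~(~(~(P xor (~(Q xor P)))) /\ (~(Q xor P)))))

~(~(~(P xor (~(Q xor P)))) xor (~(~(~(P xor (~(Q xor P)))) /\ (~(Q xor P)))))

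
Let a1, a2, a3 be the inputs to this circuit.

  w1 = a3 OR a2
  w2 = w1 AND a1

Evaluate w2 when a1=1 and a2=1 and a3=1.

w1 = 1 OR 1 = 1
w2 = 1 AND 1 = 1

1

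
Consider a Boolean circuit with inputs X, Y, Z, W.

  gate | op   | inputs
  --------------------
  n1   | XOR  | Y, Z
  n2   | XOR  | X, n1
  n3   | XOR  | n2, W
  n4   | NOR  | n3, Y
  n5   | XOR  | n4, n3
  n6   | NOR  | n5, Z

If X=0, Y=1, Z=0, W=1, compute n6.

1

n1 = 1 XOR 0 = 1
n2 = 0 XOR 1 = 1
n3 = 1 XOR 1 = 0
n4 = 0 NOR 1 = 0
n5 = 0 XOR 0 = 0
n6 = 0 NOR 0 = 1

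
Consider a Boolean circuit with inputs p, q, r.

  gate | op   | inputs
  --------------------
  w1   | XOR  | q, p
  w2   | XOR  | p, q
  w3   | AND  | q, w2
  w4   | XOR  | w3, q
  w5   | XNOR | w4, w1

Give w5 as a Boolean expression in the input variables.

((q AND (p XOR q)) XOR q) XNOR (q XOR p)

w1 = q XOR p
w2 = p XOR q
w3 = q AND w2 = q AND (p XOR q)
w4 = w3 XOR q = (q AND (p XOR q)) XOR q
w5 = w4 XNOR w1 = ((q AND (p XOR q)) XOR q) XNOR (q XOR p)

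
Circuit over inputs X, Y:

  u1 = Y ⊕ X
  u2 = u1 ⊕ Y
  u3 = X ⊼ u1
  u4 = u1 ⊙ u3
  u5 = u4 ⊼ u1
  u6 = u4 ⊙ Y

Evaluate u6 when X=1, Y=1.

0

u1 = 1 ⊕ 1 = 0
u3 = 1 ⊼ 0 = 1
u4 = 0 ⊙ 1 = 0
u6 = 0 ⊙ 1 = 0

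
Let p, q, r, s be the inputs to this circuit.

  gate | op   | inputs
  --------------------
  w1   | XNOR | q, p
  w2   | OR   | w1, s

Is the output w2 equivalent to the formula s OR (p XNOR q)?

w1 = q XNOR p
w2 = w1 OR s = (q XNOR p) OR s
At p=0, q=1, r=0, s=0: circuit gives 0, formula gives 0.
At p=0, q=0, r=0, s=0: circuit gives 1, formula gives 1.
Agrees on all 16 inputs.

Yes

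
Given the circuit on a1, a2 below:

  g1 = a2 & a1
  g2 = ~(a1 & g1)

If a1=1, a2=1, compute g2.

0

g1 = 1 & 1 = 1
g2 = ~(1 & 1) = 0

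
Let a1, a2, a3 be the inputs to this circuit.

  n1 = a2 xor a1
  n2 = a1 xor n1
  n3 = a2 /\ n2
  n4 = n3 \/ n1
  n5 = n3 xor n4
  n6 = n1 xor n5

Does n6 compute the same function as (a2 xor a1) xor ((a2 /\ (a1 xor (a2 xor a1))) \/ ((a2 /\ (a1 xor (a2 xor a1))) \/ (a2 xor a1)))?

n1 = a2 xor a1
n2 = a1 xor n1 = a1 xor (a2 xor a1)
n3 = a2 /\ n2 = a2 /\ (a1 xor (a2 xor a1))
n4 = n3 \/ n1 = (a2 /\ (a1 xor (a2 xor a1))) \/ (a2 xor a1)
n5 = n3 xor n4 = (a2 /\ (a1 xor (a2 xor a1))) xor ((a2 /\ (a1 xor (a2 xor a1))) \/ (a2 xor a1))
n6 = n1 xor n5 = (a2 xor a1) xor ((a2 /\ (a1 xor (a2 xor a1))) xor ((a2 /\ (a1 xor (a2 xor a1))) \/ (a2 xor a1)))
At a1=0, a2=1, a3=0: circuit gives 1, formula gives 0.

No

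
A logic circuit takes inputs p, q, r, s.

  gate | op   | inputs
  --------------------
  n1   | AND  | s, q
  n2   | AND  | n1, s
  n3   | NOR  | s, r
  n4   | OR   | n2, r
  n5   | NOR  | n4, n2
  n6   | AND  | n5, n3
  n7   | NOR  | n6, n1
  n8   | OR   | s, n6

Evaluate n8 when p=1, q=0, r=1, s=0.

0

n1 = 0 AND 0 = 0
n2 = 0 AND 0 = 0
n3 = 0 NOR 1 = 0
n4 = 0 OR 1 = 1
n5 = 1 NOR 0 = 0
n6 = 0 AND 0 = 0
n8 = 0 OR 0 = 0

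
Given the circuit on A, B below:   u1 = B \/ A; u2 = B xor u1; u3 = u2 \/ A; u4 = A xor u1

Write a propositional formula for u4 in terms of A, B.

u1 = B \/ A
u4 = A xor u1 = A xor (B \/ A)

A xor (B \/ A)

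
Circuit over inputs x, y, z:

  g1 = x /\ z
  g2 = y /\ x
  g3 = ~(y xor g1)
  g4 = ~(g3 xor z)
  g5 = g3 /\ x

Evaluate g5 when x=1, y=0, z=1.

g1 = 1 /\ 1 = 1
g3 = ~(0 xor 1) = 0
g5 = 0 /\ 1 = 0

0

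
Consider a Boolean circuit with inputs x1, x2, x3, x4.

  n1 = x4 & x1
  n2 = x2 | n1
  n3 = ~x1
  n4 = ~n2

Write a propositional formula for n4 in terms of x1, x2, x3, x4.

~(x2 | (x4 & x1))

n1 = x4 & x1
n2 = x2 | n1 = x2 | (x4 & x1)
n4 = ~n2 = ~(x2 | (x4 & x1))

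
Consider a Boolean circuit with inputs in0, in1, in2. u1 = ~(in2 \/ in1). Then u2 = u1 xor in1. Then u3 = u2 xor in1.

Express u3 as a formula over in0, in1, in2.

((~(in2 \/ in1)) xor in1) xor in1

u1 = ~(in2 \/ in1)
u2 = u1 xor in1 = (~(in2 \/ in1)) xor in1
u3 = u2 xor in1 = ((~(in2 \/ in1)) xor in1) xor in1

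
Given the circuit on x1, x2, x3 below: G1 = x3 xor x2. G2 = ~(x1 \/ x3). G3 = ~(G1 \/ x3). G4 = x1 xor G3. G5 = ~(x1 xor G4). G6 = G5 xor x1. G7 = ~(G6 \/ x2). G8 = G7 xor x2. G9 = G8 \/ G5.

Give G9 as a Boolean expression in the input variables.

G1 = x3 xor x2
G3 = ~(G1 \/ x3) = ~((x3 xor x2) \/ x3)
G4 = x1 xor G3 = x1 xor (~((x3 xor x2) \/ x3))
G5 = ~(x1 xor G4) = ~(x1 xor (x1 xor (~((x3 xor x2) \/ x3))))
G6 = G5 xor x1 = (~(x1 xor (x1 xor (~((x3 xor x2) \/ x3))))) xor x1
G7 = ~(G6 \/ x2) = ~(((~(x1 xor (x1 xor (~((x3 xor x2) \/ x3))))) xor x1) \/ x2)
G8 = G7 xor x2 = (~(((~(x1 xor (x1 xor (~((x3 xor x2) \/ x3))))) xor x1) \/ x2)) xor x2
G9 = G8 \/ G5 = ((~(((~(x1 xor (x1 xor (~((x3 xor x2) \/ x3))))) xor x1) \/ x2)) xor x2) \/ (~(x1 xor (x1 xor (~((x3 xor x2) \/ x3)))))

((~(((~(x1 xor (x1 xor (~((x3 xor x2) \/ x3))))) xor x1) \/ x2)) xor x2) \/ (~(x1 xor (x1 xor (~((x3 xor x2) \/ x3)))))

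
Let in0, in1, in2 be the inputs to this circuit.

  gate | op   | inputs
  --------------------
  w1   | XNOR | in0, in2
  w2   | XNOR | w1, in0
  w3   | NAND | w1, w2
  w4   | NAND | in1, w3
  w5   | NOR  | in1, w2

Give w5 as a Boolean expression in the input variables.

w1 = in0 XNOR in2
w2 = w1 XNOR in0 = (in0 XNOR in2) XNOR in0
w5 = in1 NOR w2 = in1 NOR ((in0 XNOR in2) XNOR in0)

in1 NOR ((in0 XNOR in2) XNOR in0)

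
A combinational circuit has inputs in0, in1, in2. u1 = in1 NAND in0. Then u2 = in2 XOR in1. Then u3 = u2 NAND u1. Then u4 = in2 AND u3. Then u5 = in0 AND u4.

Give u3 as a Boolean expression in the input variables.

(in2 XOR in1) NAND (in1 NAND in0)

u1 = in1 NAND in0
u2 = in2 XOR in1
u3 = u2 NAND u1 = (in2 XOR in1) NAND (in1 NAND in0)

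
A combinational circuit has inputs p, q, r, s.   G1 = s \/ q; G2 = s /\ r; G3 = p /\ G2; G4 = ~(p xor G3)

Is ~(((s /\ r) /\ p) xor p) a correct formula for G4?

Yes

G2 = s /\ r
G3 = p /\ G2 = p /\ (s /\ r)
G4 = ~(p xor G3) = ~(p xor (p /\ (s /\ r)))
At p=1, q=0, r=0, s=0: circuit gives 0, formula gives 0.
At p=0, q=0, r=0, s=0: circuit gives 1, formula gives 1.
Agrees on all 16 inputs.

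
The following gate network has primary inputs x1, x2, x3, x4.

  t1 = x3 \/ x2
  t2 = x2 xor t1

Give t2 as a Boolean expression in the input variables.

t1 = x3 \/ x2
t2 = x2 xor t1 = x2 xor (x3 \/ x2)

x2 xor (x3 \/ x2)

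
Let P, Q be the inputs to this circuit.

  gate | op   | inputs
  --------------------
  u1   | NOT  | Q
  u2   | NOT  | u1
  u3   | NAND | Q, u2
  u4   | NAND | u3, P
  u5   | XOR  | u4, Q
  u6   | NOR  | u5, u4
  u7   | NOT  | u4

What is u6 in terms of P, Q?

u1 = NOT Q
u2 = NOT u1 = NOT NOT Q
u3 = Q NAND u2 = Q NAND NOT NOT Q
u4 = u3 NAND P = (Q NAND NOT NOT Q) NAND P
u5 = u4 XOR Q = ((Q NAND NOT NOT Q) NAND P) XOR Q
u6 = u5 NOR u4 = (((Q NAND NOT NOT Q) NAND P) XOR Q) NOR ((Q NAND NOT NOT Q) NAND P)

(((Q NAND NOT NOT Q) NAND P) XOR Q) NOR ((Q NAND NOT NOT Q) NAND P)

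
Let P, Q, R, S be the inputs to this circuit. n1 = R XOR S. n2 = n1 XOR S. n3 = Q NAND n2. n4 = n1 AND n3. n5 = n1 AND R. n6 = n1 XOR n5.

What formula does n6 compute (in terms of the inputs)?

(R XOR S) XOR ((R XOR S) AND R)

n1 = R XOR S
n5 = n1 AND R = (R XOR S) AND R
n6 = n1 XOR n5 = (R XOR S) XOR ((R XOR S) AND R)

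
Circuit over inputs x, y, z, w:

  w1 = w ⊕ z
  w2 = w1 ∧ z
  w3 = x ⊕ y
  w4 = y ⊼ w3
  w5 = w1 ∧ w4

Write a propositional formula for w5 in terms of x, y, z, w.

w1 = w ⊕ z
w3 = x ⊕ y
w4 = y ⊼ w3 = y ⊼ (x ⊕ y)
w5 = w1 ∧ w4 = (w ⊕ z) ∧ (y ⊼ (x ⊕ y))

(w ⊕ z) ∧ (y ⊼ (x ⊕ y))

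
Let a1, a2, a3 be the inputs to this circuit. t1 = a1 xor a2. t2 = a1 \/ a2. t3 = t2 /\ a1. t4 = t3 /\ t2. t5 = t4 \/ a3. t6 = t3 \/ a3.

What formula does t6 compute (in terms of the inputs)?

((a1 \/ a2) /\ a1) \/ a3

t2 = a1 \/ a2
t3 = t2 /\ a1 = (a1 \/ a2) /\ a1
t6 = t3 \/ a3 = ((a1 \/ a2) /\ a1) \/ a3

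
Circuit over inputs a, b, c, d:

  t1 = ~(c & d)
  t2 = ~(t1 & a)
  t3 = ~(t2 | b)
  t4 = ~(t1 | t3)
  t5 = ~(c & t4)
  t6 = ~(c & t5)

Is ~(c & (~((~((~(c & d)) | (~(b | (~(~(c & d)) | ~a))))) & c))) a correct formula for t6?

t1 = ~(c & d)
t2 = ~(t1 & a) = ~((~(c & d)) & a)
t3 = ~(t2 | b) = ~((~((~(c & d)) & a)) | b)
t4 = ~(t1 | t3) = ~((~(c & d)) | (~((~((~(c & d)) & a)) | b)))
t5 = ~(c & t4) = ~(c & (~((~(c & d)) | (~((~((~(c & d)) & a)) | b)))))
t6 = ~(c & t5) = ~(c & (~(c & (~((~(c & d)) | (~((~((~(c & d)) & a)) | b)))))))
At a=0, b=0, c=1, d=0: circuit gives 0, formula gives 0.
At a=0, b=0, c=0, d=0: circuit gives 1, formula gives 1.
Agrees on all 16 inputs.

Yes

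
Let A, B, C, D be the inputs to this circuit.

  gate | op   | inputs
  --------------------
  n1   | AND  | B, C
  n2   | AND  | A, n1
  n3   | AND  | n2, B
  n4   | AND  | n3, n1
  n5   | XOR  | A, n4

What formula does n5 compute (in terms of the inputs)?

n1 = B AND C
n2 = A AND n1 = A AND (B AND C)
n3 = n2 AND B = (A AND (B AND C)) AND B
n4 = n3 AND n1 = ((A AND (B AND C)) AND B) AND (B AND C)
n5 = A XOR n4 = A XOR (((A AND (B AND C)) AND B) AND (B AND C))

A XOR (((A AND (B AND C)) AND B) AND (B AND C))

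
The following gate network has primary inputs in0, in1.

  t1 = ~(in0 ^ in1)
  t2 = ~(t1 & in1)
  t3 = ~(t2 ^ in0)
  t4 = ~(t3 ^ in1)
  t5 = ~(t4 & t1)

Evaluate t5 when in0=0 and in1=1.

1

t1 = ~(0 ^ 1) = 0
t2 = ~(0 & 1) = 1
t3 = ~(1 ^ 0) = 0
t4 = ~(0 ^ 1) = 0
t5 = ~(0 & 0) = 1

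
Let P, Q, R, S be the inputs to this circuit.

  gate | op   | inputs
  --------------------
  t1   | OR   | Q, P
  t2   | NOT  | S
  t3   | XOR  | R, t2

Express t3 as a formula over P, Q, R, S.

t2 = NOT S
t3 = R XOR t2 = R XOR NOT S

R XOR NOT S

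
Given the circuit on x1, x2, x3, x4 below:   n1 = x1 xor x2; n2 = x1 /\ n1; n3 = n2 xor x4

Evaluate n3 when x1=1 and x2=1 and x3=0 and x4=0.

n1 = 1 xor 1 = 0
n2 = 1 /\ 0 = 0
n3 = 0 xor 0 = 0

0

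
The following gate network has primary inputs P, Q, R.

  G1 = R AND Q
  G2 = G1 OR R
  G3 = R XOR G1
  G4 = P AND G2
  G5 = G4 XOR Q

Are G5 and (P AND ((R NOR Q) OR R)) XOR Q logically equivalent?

No

G1 = R AND Q
G2 = G1 OR R = (R AND Q) OR R
G4 = P AND G2 = P AND ((R AND Q) OR R)
G5 = G4 XOR Q = (P AND ((R AND Q) OR R)) XOR Q
At P=1, Q=0, R=0: circuit gives 0, formula gives 1.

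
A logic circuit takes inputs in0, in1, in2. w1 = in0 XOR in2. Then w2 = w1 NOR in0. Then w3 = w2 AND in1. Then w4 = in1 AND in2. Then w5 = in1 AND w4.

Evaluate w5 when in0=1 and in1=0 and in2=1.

0

w4 = 0 AND 1 = 0
w5 = 0 AND 0 = 0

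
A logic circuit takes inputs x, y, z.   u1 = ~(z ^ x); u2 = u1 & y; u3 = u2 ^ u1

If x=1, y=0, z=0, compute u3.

0

u1 = ~(0 ^ 1) = 0
u2 = 0 & 0 = 0
u3 = 0 ^ 0 = 0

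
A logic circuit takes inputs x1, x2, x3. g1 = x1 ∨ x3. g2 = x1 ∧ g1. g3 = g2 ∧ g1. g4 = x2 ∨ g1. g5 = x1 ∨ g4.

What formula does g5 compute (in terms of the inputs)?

x1 ∨ (x2 ∨ (x1 ∨ x3))

g1 = x1 ∨ x3
g4 = x2 ∨ g1 = x2 ∨ (x1 ∨ x3)
g5 = x1 ∨ g4 = x1 ∨ (x2 ∨ (x1 ∨ x3))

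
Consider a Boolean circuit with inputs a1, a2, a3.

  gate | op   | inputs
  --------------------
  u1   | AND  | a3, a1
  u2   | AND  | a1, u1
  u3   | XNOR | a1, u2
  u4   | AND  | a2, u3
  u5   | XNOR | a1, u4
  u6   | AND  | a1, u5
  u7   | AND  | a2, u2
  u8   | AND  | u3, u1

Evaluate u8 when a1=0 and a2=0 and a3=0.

0

u1 = 0 AND 0 = 0
u2 = 0 AND 0 = 0
u3 = 0 XNOR 0 = 1
u8 = 1 AND 0 = 0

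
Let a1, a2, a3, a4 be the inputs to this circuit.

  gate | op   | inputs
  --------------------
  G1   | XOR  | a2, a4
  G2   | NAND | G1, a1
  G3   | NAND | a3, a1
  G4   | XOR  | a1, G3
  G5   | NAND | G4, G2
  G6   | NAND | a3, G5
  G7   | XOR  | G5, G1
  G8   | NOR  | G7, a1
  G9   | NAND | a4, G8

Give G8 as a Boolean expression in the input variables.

G1 = a2 XOR a4
G2 = G1 NAND a1 = (a2 XOR a4) NAND a1
G3 = a3 NAND a1
G4 = a1 XOR G3 = a1 XOR (a3 NAND a1)
G5 = G4 NAND G2 = (a1 XOR (a3 NAND a1)) NAND ((a2 XOR a4) NAND a1)
G7 = G5 XOR G1 = ((a1 XOR (a3 NAND a1)) NAND ((a2 XOR a4) NAND a1)) XOR (a2 XOR a4)
G8 = G7 NOR a1 = (((a1 XOR (a3 NAND a1)) NAND ((a2 XOR a4) NAND a1)) XOR (a2 XOR a4)) NOR a1

(((a1 XOR (a3 NAND a1)) NAND ((a2 XOR a4) NAND a1)) XOR (a2 XOR a4)) NOR a1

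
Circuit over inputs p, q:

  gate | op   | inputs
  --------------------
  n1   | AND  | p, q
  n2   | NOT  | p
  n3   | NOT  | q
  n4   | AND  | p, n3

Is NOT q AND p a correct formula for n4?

Yes

n3 = NOT q
n4 = p AND n3 = p AND NOT q
At p=0, q=0: circuit gives 0, formula gives 0.
At p=1, q=0: circuit gives 1, formula gives 1.
Agrees on all 4 inputs.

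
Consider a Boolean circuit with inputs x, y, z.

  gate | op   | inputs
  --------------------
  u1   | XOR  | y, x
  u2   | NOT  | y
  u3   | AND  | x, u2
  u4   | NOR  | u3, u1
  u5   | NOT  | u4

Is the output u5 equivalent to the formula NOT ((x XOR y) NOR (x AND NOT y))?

Yes

u1 = y XOR x
u2 = NOT y
u3 = x AND u2 = x AND NOT y
u4 = u3 NOR u1 = (x AND NOT y) NOR (y XOR x)
u5 = NOT u4 = NOT ((x AND NOT y) NOR (y XOR x))
At x=0, y=0, z=0: circuit gives 0, formula gives 0.
At x=0, y=1, z=0: circuit gives 1, formula gives 1.
Agrees on all 8 inputs.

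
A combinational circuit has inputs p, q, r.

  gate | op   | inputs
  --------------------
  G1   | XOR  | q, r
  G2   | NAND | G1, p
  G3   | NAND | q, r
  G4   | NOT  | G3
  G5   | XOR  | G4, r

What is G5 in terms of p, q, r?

G3 = q NAND r
G4 = NOT G3 = NOT (q NAND r)
G5 = G4 XOR r = NOT (q NAND r) XOR r

NOT (q NAND r) XOR r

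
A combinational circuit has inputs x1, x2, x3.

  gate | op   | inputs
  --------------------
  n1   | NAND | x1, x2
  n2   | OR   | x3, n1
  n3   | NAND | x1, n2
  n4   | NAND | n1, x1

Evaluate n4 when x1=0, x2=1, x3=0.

n1 = 0 NAND 1 = 1
n4 = 1 NAND 0 = 1

1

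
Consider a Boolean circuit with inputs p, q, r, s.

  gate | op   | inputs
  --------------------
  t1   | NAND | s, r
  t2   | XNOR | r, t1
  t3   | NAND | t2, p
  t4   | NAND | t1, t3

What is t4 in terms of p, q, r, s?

t1 = s NAND r
t2 = r XNOR t1 = r XNOR (s NAND r)
t3 = t2 NAND p = (r XNOR (s NAND r)) NAND p
t4 = t1 NAND t3 = (s NAND r) NAND ((r XNOR (s NAND r)) NAND p)

(s NAND r) NAND ((r XNOR (s NAND r)) NAND p)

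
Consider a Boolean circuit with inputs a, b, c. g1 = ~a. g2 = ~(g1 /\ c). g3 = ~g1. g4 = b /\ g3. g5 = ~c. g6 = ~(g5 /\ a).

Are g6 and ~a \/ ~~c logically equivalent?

Yes

g5 = ~c
g6 = ~(g5 /\ a) = ~(~c /\ a)
At a=1, b=0, c=0: circuit gives 0, formula gives 0.
At a=0, b=0, c=0: circuit gives 1, formula gives 1.
Agrees on all 8 inputs.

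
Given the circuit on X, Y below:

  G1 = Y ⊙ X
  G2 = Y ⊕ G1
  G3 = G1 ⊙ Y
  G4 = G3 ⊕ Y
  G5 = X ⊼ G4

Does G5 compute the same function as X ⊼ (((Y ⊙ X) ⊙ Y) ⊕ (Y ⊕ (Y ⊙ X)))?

G1 = Y ⊙ X
G3 = G1 ⊙ Y = (Y ⊙ X) ⊙ Y
G4 = G3 ⊕ Y = ((Y ⊙ X) ⊙ Y) ⊕ Y
G5 = X ⊼ G4 = X ⊼ (((Y ⊙ X) ⊙ Y) ⊕ Y)
At X=1, Y=1: circuit gives 1, formula gives 0.

No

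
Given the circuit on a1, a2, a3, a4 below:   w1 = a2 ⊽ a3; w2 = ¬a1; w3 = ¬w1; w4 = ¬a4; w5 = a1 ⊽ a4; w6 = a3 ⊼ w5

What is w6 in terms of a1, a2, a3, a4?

w5 = a1 ⊽ a4
w6 = a3 ⊼ w5 = a3 ⊼ (a1 ⊽ a4)

a3 ⊼ (a1 ⊽ a4)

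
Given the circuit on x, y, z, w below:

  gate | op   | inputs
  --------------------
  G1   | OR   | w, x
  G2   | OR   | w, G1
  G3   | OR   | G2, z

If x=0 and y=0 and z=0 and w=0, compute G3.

0

G1 = 0 OR 0 = 0
G2 = 0 OR 0 = 0
G3 = 0 OR 0 = 0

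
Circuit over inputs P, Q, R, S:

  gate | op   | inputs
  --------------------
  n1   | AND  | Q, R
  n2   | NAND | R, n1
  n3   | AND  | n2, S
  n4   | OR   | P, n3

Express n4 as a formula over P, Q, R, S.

n1 = Q AND R
n2 = R NAND n1 = R NAND (Q AND R)
n3 = n2 AND S = (R NAND (Q AND R)) AND S
n4 = P OR n3 = P OR ((R NAND (Q AND R)) AND S)

P OR ((R NAND (Q AND R)) AND S)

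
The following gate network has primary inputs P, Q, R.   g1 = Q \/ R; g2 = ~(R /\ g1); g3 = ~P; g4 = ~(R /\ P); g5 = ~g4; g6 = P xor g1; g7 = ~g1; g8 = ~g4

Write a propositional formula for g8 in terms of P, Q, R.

g4 = ~(R /\ P)
g8 = ~g4 = ~(~(R /\ P))

~(~(R /\ P))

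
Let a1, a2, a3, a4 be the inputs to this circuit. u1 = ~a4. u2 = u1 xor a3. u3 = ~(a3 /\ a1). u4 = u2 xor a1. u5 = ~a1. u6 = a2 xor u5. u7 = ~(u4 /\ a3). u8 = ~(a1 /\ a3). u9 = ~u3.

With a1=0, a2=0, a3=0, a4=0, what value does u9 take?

u3 = ~(0 /\ 0) = 1
u9 = ~1 = 0

0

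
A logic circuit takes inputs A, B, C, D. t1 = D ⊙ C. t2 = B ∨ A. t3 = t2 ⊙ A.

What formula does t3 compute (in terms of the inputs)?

(B ∨ A) ⊙ A

t2 = B ∨ A
t3 = t2 ⊙ A = (B ∨ A) ⊙ A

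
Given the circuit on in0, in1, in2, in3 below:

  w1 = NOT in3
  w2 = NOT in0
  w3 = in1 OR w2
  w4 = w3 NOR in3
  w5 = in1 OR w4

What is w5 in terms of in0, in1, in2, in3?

w2 = NOT in0
w3 = in1 OR w2 = in1 OR NOT in0
w4 = w3 NOR in3 = (in1 OR NOT in0) NOR in3
w5 = in1 OR w4 = in1 OR ((in1 OR NOT in0) NOR in3)

in1 OR ((in1 OR NOT in0) NOR in3)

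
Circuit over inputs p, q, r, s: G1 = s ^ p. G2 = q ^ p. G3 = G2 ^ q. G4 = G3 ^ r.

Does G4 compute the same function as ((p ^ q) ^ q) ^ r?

Yes

G2 = q ^ p
G3 = G2 ^ q = (q ^ p) ^ q
G4 = G3 ^ r = ((q ^ p) ^ q) ^ r
At p=0, q=0, r=0, s=0: circuit gives 0, formula gives 0.
At p=0, q=0, r=1, s=0: circuit gives 1, formula gives 1.
Agrees on all 16 inputs.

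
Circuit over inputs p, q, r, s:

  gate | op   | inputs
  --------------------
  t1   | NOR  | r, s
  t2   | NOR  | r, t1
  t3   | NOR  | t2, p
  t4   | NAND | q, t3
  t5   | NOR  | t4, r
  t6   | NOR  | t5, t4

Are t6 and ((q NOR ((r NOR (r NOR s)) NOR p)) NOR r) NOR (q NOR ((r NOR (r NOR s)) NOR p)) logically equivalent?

t1 = r NOR s
t2 = r NOR t1 = r NOR (r NOR s)
t3 = t2 NOR p = (r NOR (r NOR s)) NOR p
t4 = q NAND t3 = q NAND ((r NOR (r NOR s)) NOR p)
t5 = t4 NOR r = (q NAND ((r NOR (r NOR s)) NOR p)) NOR r
t6 = t5 NOR t4 = ((q NAND ((r NOR (r NOR s)) NOR p)) NOR r) NOR (q NAND ((r NOR (r NOR s)) NOR p))
At p=0, q=0, r=1, s=0: circuit gives 0, formula gives 1.

No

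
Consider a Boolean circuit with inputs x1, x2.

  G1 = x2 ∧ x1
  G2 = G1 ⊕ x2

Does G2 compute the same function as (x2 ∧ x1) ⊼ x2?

No

G1 = x2 ∧ x1
G2 = G1 ⊕ x2 = (x2 ∧ x1) ⊕ x2
At x1=0, x2=0: circuit gives 0, formula gives 1.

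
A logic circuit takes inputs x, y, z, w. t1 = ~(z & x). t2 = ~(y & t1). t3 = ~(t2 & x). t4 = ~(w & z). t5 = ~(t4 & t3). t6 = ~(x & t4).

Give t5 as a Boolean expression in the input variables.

~((~(w & z)) & (~((~(y & (~(z & x)))) & x)))

t1 = ~(z & x)
t2 = ~(y & t1) = ~(y & (~(z & x)))
t3 = ~(t2 & x) = ~((~(y & (~(z & x)))) & x)
t4 = ~(w & z)
t5 = ~(t4 & t3) = ~((~(w & z)) & (~((~(y & (~(z & x)))) & x)))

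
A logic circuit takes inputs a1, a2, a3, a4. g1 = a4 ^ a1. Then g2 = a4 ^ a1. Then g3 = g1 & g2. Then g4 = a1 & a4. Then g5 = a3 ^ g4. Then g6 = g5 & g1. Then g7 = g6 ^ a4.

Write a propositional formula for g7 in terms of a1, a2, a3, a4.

((a3 ^ (a1 & a4)) & (a4 ^ a1)) ^ a4

g1 = a4 ^ a1
g4 = a1 & a4
g5 = a3 ^ g4 = a3 ^ (a1 & a4)
g6 = g5 & g1 = (a3 ^ (a1 & a4)) & (a4 ^ a1)
g7 = g6 ^ a4 = ((a3 ^ (a1 & a4)) & (a4 ^ a1)) ^ a4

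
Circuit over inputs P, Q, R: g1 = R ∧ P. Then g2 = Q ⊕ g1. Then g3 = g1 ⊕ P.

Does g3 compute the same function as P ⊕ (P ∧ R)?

Yes

g1 = R ∧ P
g3 = g1 ⊕ P = (R ∧ P) ⊕ P
At P=0, Q=0, R=0: circuit gives 0, formula gives 0.
At P=1, Q=0, R=0: circuit gives 1, formula gives 1.
Agrees on all 8 inputs.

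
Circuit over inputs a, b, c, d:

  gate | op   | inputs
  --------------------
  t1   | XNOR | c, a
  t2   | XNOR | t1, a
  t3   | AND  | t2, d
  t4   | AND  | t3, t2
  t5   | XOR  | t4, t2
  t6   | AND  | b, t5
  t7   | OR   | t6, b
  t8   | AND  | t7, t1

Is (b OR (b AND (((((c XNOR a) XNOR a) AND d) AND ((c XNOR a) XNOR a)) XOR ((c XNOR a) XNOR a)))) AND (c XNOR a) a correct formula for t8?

t1 = c XNOR a
t2 = t1 XNOR a = (c XNOR a) XNOR a
t3 = t2 AND d = ((c XNOR a) XNOR a) AND d
t4 = t3 AND t2 = (((c XNOR a) XNOR a) AND d) AND ((c XNOR a) XNOR a)
t5 = t4 XOR t2 = ((((c XNOR a) XNOR a) AND d) AND ((c XNOR a) XNOR a)) XOR ((c XNOR a) XNOR a)
t6 = b AND t5 = b AND (((((c XNOR a) XNOR a) AND d) AND ((c XNOR a) XNOR a)) XOR ((c XNOR a) XNOR a))
t7 = t6 OR b = (b AND (((((c XNOR a) XNOR a) AND d) AND ((c XNOR a) XNOR a)) XOR ((c XNOR a) XNOR a))) OR b
t8 = t7 AND t1 = ((b AND (((((c XNOR a) XNOR a) AND d) AND ((c XNOR a) XNOR a)) XOR ((c XNOR a) XNOR a))) OR b) AND (c XNOR a)
At a=0, b=0, c=0, d=0: circuit gives 0, formula gives 0.
At a=0, b=1, c=0, d=0: circuit gives 1, formula gives 1.
Agrees on all 16 inputs.

Yes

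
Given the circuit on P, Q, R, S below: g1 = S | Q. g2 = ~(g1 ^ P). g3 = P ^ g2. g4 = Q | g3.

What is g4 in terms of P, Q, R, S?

g1 = S | Q
g2 = ~(g1 ^ P) = ~((S | Q) ^ P)
g3 = P ^ g2 = P ^ (~((S | Q) ^ P))
g4 = Q | g3 = Q | (P ^ (~((S | Q) ^ P)))

Q | (P ^ (~((S | Q) ^ P)))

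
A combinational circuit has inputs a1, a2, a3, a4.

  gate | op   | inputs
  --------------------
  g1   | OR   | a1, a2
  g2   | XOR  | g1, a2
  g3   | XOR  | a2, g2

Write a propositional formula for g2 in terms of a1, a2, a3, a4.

g1 = a1 OR a2
g2 = g1 XOR a2 = (a1 OR a2) XOR a2

(a1 OR a2) XOR a2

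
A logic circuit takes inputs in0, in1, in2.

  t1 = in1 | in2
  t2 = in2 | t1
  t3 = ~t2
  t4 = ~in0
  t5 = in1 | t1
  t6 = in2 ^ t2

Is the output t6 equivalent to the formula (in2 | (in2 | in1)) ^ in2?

t1 = in1 | in2
t2 = in2 | t1 = in2 | (in1 | in2)
t6 = in2 ^ t2 = in2 ^ (in2 | (in1 | in2))
At in0=0, in1=0, in2=0: circuit gives 0, formula gives 0.
At in0=0, in1=1, in2=0: circuit gives 1, formula gives 1.
Agrees on all 8 inputs.

Yes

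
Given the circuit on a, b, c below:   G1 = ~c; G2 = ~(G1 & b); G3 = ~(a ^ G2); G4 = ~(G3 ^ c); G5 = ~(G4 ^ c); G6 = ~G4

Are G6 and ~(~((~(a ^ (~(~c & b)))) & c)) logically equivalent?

G1 = ~c
G2 = ~(G1 & b) = ~(~c & b)
G3 = ~(a ^ G2) = ~(a ^ (~(~c & b)))
G4 = ~(G3 ^ c) = ~((~(a ^ (~(~c & b)))) ^ c)
G6 = ~G4 = ~(~((~(a ^ (~(~c & b)))) ^ c))
At a=0, b=0, c=1: circuit gives 1, formula gives 0.

No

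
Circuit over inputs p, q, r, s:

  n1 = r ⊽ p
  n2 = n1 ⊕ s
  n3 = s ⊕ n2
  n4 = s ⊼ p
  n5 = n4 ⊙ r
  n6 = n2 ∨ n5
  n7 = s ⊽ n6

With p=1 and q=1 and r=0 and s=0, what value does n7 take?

n1 = 0 ⊽ 1 = 0
n2 = 0 ⊕ 0 = 0
n4 = 0 ⊼ 1 = 1
n5 = 1 ⊙ 0 = 0
n6 = 0 ∨ 0 = 0
n7 = 0 ⊽ 0 = 1

1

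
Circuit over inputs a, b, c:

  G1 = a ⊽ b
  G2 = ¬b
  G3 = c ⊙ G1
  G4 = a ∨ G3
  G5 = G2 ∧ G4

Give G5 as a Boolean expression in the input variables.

¬b ∧ (a ∨ (c ⊙ (a ⊽ b)))

G1 = a ⊽ b
G2 = ¬b
G3 = c ⊙ G1 = c ⊙ (a ⊽ b)
G4 = a ∨ G3 = a ∨ (c ⊙ (a ⊽ b))
G5 = G2 ∧ G4 = ¬b ∧ (a ∨ (c ⊙ (a ⊽ b)))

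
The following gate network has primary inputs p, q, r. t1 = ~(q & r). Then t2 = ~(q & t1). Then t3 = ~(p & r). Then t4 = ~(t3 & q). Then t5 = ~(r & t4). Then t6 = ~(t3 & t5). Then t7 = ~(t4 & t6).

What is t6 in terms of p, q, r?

~((~(p & r)) & (~(r & (~((~(p & r)) & q)))))

t3 = ~(p & r)
t4 = ~(t3 & q) = ~((~(p & r)) & q)
t5 = ~(r & t4) = ~(r & (~((~(p & r)) & q)))
t6 = ~(t3 & t5) = ~((~(p & r)) & (~(r & (~((~(p & r)) & q)))))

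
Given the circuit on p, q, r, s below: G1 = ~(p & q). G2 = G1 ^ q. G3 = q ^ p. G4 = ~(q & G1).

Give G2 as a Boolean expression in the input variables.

(~(p & q)) ^ q

G1 = ~(p & q)
G2 = G1 ^ q = (~(p & q)) ^ q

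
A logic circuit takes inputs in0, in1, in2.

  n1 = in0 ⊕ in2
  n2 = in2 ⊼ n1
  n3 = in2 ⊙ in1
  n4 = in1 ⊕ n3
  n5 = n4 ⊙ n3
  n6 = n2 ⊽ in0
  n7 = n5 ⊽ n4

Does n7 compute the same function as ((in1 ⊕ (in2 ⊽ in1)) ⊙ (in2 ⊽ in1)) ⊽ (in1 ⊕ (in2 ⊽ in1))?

No

n3 = in2 ⊙ in1
n4 = in1 ⊕ n3 = in1 ⊕ (in2 ⊙ in1)
n5 = n4 ⊙ n3 = (in1 ⊕ (in2 ⊙ in1)) ⊙ (in2 ⊙ in1)
n7 = n5 ⊽ n4 = ((in1 ⊕ (in2 ⊙ in1)) ⊙ (in2 ⊙ in1)) ⊽ (in1 ⊕ (in2 ⊙ in1))
At in0=0, in1=1, in2=1: circuit gives 1, formula gives 0.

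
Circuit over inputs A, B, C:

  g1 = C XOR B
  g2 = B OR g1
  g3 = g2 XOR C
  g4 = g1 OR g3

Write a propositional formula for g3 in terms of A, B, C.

g1 = C XOR B
g2 = B OR g1 = B OR (C XOR B)
g3 = g2 XOR C = (B OR (C XOR B)) XOR C

(B OR (C XOR B)) XOR C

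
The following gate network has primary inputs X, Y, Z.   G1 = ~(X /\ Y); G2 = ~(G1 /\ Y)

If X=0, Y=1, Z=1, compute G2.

G1 = ~(0 /\ 1) = 1
G2 = ~(1 /\ 1) = 0

0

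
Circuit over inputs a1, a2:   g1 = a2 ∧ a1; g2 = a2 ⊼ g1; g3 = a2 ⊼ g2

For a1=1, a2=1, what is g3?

g1 = 1 ∧ 1 = 1
g2 = 1 ⊼ 1 = 0
g3 = 1 ⊼ 0 = 1

1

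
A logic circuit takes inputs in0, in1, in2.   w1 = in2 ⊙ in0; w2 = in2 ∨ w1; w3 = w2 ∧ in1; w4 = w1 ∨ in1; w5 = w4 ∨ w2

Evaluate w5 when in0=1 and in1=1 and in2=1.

w1 = 1 ⊙ 1 = 1
w2 = 1 ∨ 1 = 1
w4 = 1 ∨ 1 = 1
w5 = 1 ∨ 1 = 1

1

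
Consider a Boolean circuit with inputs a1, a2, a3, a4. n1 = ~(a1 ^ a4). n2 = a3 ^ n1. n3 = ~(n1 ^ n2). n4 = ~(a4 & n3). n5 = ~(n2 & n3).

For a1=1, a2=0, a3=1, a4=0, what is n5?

n1 = ~(1 ^ 0) = 0
n2 = 1 ^ 0 = 1
n3 = ~(0 ^ 1) = 0
n5 = ~(1 & 0) = 1

1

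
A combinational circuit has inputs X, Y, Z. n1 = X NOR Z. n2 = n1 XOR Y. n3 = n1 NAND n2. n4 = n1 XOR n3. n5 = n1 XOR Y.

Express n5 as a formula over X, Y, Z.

n1 = X NOR Z
n5 = n1 XOR Y = (X NOR Z) XOR Y

(X NOR Z) XOR Y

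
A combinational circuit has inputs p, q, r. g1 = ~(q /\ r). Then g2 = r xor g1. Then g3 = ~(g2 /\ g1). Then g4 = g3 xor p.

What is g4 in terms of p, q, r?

g1 = ~(q /\ r)
g2 = r xor g1 = r xor (~(q /\ r))
g3 = ~(g2 /\ g1) = ~((r xor (~(q /\ r))) /\ (~(q /\ r)))
g4 = g3 xor p = (~((r xor (~(q /\ r))) /\ (~(q /\ r)))) xor p

(~((r xor (~(q /\ r))) /\ (~(q /\ r)))) xor p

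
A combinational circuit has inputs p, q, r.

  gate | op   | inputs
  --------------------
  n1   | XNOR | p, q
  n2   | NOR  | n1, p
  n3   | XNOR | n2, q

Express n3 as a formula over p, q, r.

n1 = p XNOR q
n2 = n1 NOR p = (p XNOR q) NOR p
n3 = n2 XNOR q = ((p XNOR q) NOR p) XNOR q

((p XNOR q) NOR p) XNOR q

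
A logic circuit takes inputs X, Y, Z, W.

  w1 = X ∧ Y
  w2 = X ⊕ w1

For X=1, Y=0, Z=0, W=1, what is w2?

w1 = 1 ∧ 0 = 0
w2 = 1 ⊕ 0 = 1

1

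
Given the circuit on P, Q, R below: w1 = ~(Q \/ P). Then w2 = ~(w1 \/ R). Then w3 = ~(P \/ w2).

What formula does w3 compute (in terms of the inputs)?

~(P \/ (~((~(Q \/ P)) \/ R)))

w1 = ~(Q \/ P)
w2 = ~(w1 \/ R) = ~((~(Q \/ P)) \/ R)
w3 = ~(P \/ w2) = ~(P \/ (~((~(Q \/ P)) \/ R)))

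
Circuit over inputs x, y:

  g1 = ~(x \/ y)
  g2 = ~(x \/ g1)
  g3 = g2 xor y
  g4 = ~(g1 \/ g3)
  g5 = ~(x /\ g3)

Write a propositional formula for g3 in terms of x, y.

g1 = ~(x \/ y)
g2 = ~(x \/ g1) = ~(x \/ (~(x \/ y)))
g3 = g2 xor y = (~(x \/ (~(x \/ y)))) xor y

(~(x \/ (~(x \/ y)))) xor y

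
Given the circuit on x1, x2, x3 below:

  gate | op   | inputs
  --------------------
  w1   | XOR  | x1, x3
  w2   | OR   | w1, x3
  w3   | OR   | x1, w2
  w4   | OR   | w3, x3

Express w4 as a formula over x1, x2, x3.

(x1 OR ((x1 XOR x3) OR x3)) OR x3

w1 = x1 XOR x3
w2 = w1 OR x3 = (x1 XOR x3) OR x3
w3 = x1 OR w2 = x1 OR ((x1 XOR x3) OR x3)
w4 = w3 OR x3 = (x1 OR ((x1 XOR x3) OR x3)) OR x3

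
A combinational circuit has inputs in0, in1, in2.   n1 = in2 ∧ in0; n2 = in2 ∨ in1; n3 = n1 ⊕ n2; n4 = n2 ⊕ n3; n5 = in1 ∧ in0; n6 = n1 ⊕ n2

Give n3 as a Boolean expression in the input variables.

n1 = in2 ∧ in0
n2 = in2 ∨ in1
n3 = n1 ⊕ n2 = (in2 ∧ in0) ⊕ (in2 ∨ in1)

(in2 ∧ in0) ⊕ (in2 ∨ in1)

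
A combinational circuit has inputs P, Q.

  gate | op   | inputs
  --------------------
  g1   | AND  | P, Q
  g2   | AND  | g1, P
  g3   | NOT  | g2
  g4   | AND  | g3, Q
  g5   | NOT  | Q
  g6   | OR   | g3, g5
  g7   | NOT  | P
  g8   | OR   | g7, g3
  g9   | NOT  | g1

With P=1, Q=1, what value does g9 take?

g1 = 1 AND 1 = 1
g9 = NOT 1 = 0

0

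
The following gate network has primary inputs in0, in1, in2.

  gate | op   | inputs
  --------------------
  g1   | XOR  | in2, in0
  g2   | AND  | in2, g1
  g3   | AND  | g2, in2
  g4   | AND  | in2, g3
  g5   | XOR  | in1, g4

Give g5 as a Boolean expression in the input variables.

g1 = in2 XOR in0
g2 = in2 AND g1 = in2 AND (in2 XOR in0)
g3 = g2 AND in2 = (in2 AND (in2 XOR in0)) AND in2
g4 = in2 AND g3 = in2 AND ((in2 AND (in2 XOR in0)) AND in2)
g5 = in1 XOR g4 = in1 XOR (in2 AND ((in2 AND (in2 XOR in0)) AND in2))

in1 XOR (in2 AND ((in2 AND (in2 XOR in0)) AND in2))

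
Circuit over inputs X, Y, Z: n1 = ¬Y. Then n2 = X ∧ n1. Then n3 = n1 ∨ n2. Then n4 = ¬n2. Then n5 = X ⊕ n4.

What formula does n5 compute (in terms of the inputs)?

n1 = ¬Y
n2 = X ∧ n1 = X ∧ ¬Y
n4 = ¬n2 = ¬(X ∧ ¬Y)
n5 = X ⊕ n4 = X ⊕ ¬(X ∧ ¬Y)

X ⊕ ¬(X ∧ ¬Y)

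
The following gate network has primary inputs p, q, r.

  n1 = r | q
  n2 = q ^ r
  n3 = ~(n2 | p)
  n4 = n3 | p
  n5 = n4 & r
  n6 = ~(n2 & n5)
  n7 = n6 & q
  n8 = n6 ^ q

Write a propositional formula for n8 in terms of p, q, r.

(~((q ^ r) & (((~((q ^ r) | p)) | p) & r))) ^ q

n2 = q ^ r
n3 = ~(n2 | p) = ~((q ^ r) | p)
n4 = n3 | p = (~((q ^ r) | p)) | p
n5 = n4 & r = ((~((q ^ r) | p)) | p) & r
n6 = ~(n2 & n5) = ~((q ^ r) & (((~((q ^ r) | p)) | p) & r))
n8 = n6 ^ q = (~((q ^ r) & (((~((q ^ r) | p)) | p) & r))) ^ q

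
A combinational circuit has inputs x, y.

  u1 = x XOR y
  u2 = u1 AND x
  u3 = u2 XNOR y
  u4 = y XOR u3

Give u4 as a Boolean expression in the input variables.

u1 = x XOR y
u2 = u1 AND x = (x XOR y) AND x
u3 = u2 XNOR y = ((x XOR y) AND x) XNOR y
u4 = y XOR u3 = y XOR (((x XOR y) AND x) XNOR y)

y XOR (((x XOR y) AND x) XNOR y)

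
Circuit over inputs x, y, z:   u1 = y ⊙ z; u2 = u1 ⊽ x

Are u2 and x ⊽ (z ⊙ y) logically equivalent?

u1 = y ⊙ z
u2 = u1 ⊽ x = (y ⊙ z) ⊽ x
At x=0, y=0, z=0: circuit gives 0, formula gives 0.
At x=0, y=0, z=1: circuit gives 1, formula gives 1.
Agrees on all 8 inputs.

Yes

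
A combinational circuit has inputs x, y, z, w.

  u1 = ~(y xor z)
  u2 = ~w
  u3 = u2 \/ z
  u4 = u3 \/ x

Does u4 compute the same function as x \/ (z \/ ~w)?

Yes

u2 = ~w
u3 = u2 \/ z = ~w \/ z
u4 = u3 \/ x = (~w \/ z) \/ x
At x=0, y=0, z=0, w=1: circuit gives 0, formula gives 0.
At x=0, y=0, z=0, w=0: circuit gives 1, formula gives 1.
Agrees on all 16 inputs.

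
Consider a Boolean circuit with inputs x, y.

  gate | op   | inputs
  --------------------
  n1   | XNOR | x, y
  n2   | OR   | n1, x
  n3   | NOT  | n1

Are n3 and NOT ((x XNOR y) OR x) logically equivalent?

n1 = x XNOR y
n3 = NOT n1 = NOT (x XNOR y)
At x=1, y=0: circuit gives 1, formula gives 0.

No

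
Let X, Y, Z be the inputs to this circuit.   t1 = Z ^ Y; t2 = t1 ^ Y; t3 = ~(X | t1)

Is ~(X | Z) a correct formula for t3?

No

t1 = Z ^ Y
t3 = ~(X | t1) = ~(X | (Z ^ Y))
At X=0, Y=1, Z=0: circuit gives 0, formula gives 1.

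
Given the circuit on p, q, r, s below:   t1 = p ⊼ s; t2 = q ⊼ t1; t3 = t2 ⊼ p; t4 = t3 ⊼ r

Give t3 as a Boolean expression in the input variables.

t1 = p ⊼ s
t2 = q ⊼ t1 = q ⊼ (p ⊼ s)
t3 = t2 ⊼ p = (q ⊼ (p ⊼ s)) ⊼ p

(q ⊼ (p ⊼ s)) ⊼ p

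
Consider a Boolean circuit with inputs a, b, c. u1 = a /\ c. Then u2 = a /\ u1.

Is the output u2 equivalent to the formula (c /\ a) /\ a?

u1 = a /\ c
u2 = a /\ u1 = a /\ (a /\ c)
At a=0, b=0, c=0: circuit gives 0, formula gives 0.
At a=1, b=0, c=1: circuit gives 1, formula gives 1.
Agrees on all 8 inputs.

Yes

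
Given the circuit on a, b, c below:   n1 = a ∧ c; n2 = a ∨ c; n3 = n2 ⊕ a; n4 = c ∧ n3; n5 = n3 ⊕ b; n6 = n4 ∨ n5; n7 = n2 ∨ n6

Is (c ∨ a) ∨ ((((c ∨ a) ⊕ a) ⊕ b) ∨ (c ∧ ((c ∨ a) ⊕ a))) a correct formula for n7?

n2 = a ∨ c
n3 = n2 ⊕ a = (a ∨ c) ⊕ a
n4 = c ∧ n3 = c ∧ ((a ∨ c) ⊕ a)
n5 = n3 ⊕ b = ((a ∨ c) ⊕ a) ⊕ b
n6 = n4 ∨ n5 = (c ∧ ((a ∨ c) ⊕ a)) ∨ (((a ∨ c) ⊕ a) ⊕ b)
n7 = n2 ∨ n6 = (a ∨ c) ∨ ((c ∧ ((a ∨ c) ⊕ a)) ∨ (((a ∨ c) ⊕ a) ⊕ b))
At a=0, b=0, c=0: circuit gives 0, formula gives 0.
At a=0, b=0, c=1: circuit gives 1, formula gives 1.
Agrees on all 8 inputs.

Yes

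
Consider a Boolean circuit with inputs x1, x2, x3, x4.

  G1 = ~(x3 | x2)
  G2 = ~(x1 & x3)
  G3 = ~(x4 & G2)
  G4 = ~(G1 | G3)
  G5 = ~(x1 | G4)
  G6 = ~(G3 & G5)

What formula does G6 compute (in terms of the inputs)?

~((~(x4 & (~(x1 & x3)))) & (~(x1 | (~((~(x3 | x2)) | (~(x4 & (~(x1 & x3)))))))))

G1 = ~(x3 | x2)
G2 = ~(x1 & x3)
G3 = ~(x4 & G2) = ~(x4 & (~(x1 & x3)))
G4 = ~(G1 | G3) = ~((~(x3 | x2)) | (~(x4 & (~(x1 & x3)))))
G5 = ~(x1 | G4) = ~(x1 | (~((~(x3 | x2)) | (~(x4 & (~(x1 & x3)))))))
G6 = ~(G3 & G5) = ~((~(x4 & (~(x1 & x3)))) & (~(x1 | (~((~(x3 | x2)) | (~(x4 & (~(x1 & x3)))))))))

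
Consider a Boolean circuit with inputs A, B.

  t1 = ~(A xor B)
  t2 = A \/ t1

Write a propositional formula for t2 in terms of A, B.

t1 = ~(A xor B)
t2 = A \/ t1 = A \/ (~(A xor B))

A \/ (~(A xor B))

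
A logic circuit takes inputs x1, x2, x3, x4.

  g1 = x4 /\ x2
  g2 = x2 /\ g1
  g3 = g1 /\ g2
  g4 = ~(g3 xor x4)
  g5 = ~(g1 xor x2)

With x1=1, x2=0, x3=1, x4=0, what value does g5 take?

1

g1 = 0 /\ 0 = 0
g5 = ~(0 xor 0) = 1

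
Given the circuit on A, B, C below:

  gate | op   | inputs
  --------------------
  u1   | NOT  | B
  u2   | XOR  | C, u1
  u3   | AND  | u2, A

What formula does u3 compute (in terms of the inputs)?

(C XOR NOT B) AND A

u1 = NOT B
u2 = C XOR u1 = C XOR NOT B
u3 = u2 AND A = (C XOR NOT B) AND A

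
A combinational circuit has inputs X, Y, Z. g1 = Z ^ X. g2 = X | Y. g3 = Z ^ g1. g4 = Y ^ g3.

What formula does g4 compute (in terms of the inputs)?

g1 = Z ^ X
g3 = Z ^ g1 = Z ^ (Z ^ X)
g4 = Y ^ g3 = Y ^ (Z ^ (Z ^ X))

Y ^ (Z ^ (Z ^ X))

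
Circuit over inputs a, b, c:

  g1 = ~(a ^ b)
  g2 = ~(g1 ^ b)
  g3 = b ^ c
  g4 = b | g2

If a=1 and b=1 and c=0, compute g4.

g1 = ~(1 ^ 1) = 1
g2 = ~(1 ^ 1) = 1
g4 = 1 | 1 = 1

1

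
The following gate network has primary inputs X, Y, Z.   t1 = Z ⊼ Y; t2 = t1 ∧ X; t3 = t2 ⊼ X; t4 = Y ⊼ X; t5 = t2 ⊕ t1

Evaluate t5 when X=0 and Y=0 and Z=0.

t1 = 0 ⊼ 0 = 1
t2 = 1 ∧ 0 = 0
t5 = 0 ⊕ 1 = 1

1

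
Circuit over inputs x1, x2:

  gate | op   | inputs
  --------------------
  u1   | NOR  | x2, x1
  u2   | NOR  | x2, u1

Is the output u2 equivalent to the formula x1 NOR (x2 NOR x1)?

No

u1 = x2 NOR x1
u2 = x2 NOR u1 = x2 NOR (x2 NOR x1)
At x1=0, x2=1: circuit gives 0, formula gives 1.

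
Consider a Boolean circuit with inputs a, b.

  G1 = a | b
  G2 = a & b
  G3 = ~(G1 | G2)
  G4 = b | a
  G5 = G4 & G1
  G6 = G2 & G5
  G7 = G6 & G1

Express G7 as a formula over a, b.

((a & b) & ((b | a) & (a | b))) & (a | b)

G1 = a | b
G2 = a & b
G4 = b | a
G5 = G4 & G1 = (b | a) & (a | b)
G6 = G2 & G5 = (a & b) & ((b | a) & (a | b))
G7 = G6 & G1 = ((a & b) & ((b | a) & (a | b))) & (a | b)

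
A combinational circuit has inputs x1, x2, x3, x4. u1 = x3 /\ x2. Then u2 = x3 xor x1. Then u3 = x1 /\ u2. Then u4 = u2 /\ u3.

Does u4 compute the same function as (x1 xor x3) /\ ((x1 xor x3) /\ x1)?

Yes

u2 = x3 xor x1
u3 = x1 /\ u2 = x1 /\ (x3 xor x1)
u4 = u2 /\ u3 = (x3 xor x1) /\ (x1 /\ (x3 xor x1))
At x1=0, x2=0, x3=0, x4=0: circuit gives 0, formula gives 0.
At x1=1, x2=0, x3=0, x4=0: circuit gives 1, formula gives 1.
Agrees on all 16 inputs.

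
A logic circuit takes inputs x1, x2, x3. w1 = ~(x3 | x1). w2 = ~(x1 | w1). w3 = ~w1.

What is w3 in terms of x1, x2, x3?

~(~(x3 | x1))

w1 = ~(x3 | x1)
w3 = ~w1 = ~(~(x3 | x1))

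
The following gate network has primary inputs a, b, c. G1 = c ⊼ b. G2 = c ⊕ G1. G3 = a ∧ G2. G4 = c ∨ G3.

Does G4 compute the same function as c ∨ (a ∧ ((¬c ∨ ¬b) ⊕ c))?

Yes

G1 = c ⊼ b
G2 = c ⊕ G1 = c ⊕ (c ⊼ b)
G3 = a ∧ G2 = a ∧ (c ⊕ (c ⊼ b))
G4 = c ∨ G3 = c ∨ (a ∧ (c ⊕ (c ⊼ b)))
At a=0, b=0, c=0: circuit gives 0, formula gives 0.
At a=0, b=0, c=1: circuit gives 1, formula gives 1.
Agrees on all 8 inputs.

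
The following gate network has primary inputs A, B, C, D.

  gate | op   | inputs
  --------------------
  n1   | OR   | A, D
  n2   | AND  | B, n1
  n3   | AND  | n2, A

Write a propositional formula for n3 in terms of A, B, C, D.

(B AND (A OR D)) AND A

n1 = A OR D
n2 = B AND n1 = B AND (A OR D)
n3 = n2 AND A = (B AND (A OR D)) AND A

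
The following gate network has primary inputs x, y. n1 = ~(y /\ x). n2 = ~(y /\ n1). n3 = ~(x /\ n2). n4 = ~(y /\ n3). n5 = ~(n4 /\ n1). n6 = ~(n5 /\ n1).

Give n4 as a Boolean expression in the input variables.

n1 = ~(y /\ x)
n2 = ~(y /\ n1) = ~(y /\ (~(y /\ x)))
n3 = ~(x /\ n2) = ~(x /\ (~(y /\ (~(y /\ x)))))
n4 = ~(y /\ n3) = ~(y /\ (~(x /\ (~(y /\ (~(y /\ x)))))))

~(y /\ (~(x /\ (~(y /\ (~(y /\ x)))))))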